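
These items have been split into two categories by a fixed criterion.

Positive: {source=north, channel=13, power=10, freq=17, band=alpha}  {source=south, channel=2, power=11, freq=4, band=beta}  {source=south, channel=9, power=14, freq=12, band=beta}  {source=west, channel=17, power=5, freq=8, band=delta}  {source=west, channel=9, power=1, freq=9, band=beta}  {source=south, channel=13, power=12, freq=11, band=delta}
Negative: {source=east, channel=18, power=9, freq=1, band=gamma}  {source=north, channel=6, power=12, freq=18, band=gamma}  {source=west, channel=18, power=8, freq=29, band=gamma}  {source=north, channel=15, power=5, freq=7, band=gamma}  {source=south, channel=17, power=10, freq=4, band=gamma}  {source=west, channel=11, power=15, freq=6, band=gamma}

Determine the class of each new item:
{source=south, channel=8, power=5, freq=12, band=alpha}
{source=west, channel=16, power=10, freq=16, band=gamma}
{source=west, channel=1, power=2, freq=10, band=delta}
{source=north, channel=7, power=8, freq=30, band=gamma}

Looking at the examples, the only property every 'Positive' case has and every 'Negative' case lacks is: band is not gamma.
{source=south, channel=8, power=5, freq=12, band=alpha}: band is alpha — fits, so Positive. {source=west, channel=16, power=10, freq=16, band=gamma}: band is gamma — does not satisfy this, so Negative. {source=west, channel=1, power=2, freq=10, band=delta}: band is delta — fits, so Positive. {source=north, channel=7, power=8, freq=30, band=gamma}: band is gamma — does not satisfy this, so Negative.

Positive, Negative, Positive, Negative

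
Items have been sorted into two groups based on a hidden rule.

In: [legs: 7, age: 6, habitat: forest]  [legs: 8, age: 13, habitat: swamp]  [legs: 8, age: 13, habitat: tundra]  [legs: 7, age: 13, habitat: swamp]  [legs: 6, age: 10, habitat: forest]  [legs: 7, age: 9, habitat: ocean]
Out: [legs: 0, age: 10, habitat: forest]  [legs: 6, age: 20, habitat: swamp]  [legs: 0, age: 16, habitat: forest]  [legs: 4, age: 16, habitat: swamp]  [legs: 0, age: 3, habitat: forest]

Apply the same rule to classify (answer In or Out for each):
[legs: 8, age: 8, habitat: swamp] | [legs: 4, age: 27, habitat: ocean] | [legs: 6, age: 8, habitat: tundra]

Rule: age ≤ 13 AND legs ≥ 4. This holds for each 'In' example and fails for each 'Out' one.
[legs: 8, age: 8, habitat: swamp]: age = 8, legs = 8, has this property → In. [legs: 4, age: 27, habitat: ocean]: age = 27, legs = 4, doesn't match → Out. [legs: 6, age: 8, habitat: tundra]: age = 8, legs = 6, has this property → In.

In, Out, In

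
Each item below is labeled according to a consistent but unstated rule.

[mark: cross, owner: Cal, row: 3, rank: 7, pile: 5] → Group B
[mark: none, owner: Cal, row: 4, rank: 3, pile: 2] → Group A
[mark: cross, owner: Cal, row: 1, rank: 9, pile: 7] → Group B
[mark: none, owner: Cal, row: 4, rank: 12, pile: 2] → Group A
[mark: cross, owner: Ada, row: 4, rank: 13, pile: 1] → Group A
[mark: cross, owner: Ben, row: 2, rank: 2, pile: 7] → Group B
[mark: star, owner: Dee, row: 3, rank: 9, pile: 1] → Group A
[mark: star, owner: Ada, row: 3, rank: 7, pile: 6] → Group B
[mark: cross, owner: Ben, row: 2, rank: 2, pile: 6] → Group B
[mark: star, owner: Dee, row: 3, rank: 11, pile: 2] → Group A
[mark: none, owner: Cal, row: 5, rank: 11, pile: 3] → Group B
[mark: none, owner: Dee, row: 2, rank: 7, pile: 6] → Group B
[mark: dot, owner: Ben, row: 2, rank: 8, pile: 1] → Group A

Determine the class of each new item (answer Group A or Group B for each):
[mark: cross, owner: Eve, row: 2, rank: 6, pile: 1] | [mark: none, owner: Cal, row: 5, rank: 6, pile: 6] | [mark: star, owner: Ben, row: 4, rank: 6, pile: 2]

The rule appears to be: pile ≤ 2.
[mark: cross, owner: Eve, row: 2, rank: 6, pile: 1]: Group A (pile = 1). [mark: none, owner: Cal, row: 5, rank: 6, pile: 6]: Group B (pile = 6). [mark: star, owner: Ben, row: 4, rank: 6, pile: 2]: Group A (pile = 2).

Group A, Group B, Group A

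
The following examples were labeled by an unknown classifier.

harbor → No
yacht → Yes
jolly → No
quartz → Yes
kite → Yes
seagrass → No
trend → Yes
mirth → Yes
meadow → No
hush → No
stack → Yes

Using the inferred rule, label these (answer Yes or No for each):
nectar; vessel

Yes, No

A rule that fits every label: contains 't' — true of each 'Yes' example, false of each 'No' one.
nectar: has 't' — passes, so Yes. vessel: no 't' — does not fit, so No.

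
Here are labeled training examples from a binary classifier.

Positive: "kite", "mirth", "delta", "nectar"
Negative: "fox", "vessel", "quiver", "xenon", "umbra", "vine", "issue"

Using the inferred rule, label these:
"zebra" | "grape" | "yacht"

Negative, Negative, Positive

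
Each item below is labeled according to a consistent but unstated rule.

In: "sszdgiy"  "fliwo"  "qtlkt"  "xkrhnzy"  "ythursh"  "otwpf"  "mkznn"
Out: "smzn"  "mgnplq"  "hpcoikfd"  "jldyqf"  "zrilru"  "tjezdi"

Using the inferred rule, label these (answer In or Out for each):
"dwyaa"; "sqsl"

The common property of the 'In' items is: odd length. No 'Out' item has it.
"dwyaa": In (length 5). "sqsl": Out (length 4).

In, Out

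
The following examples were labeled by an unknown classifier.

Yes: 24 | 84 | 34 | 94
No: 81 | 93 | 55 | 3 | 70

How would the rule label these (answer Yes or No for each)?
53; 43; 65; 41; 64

The distinguishing property — ends in digit 4 — holds for all the 'Yes' cases and none of the 'No' cases.
No: 53, since last digit 3.
No: 43, since last digit 3.
No: 65, since last digit 5.
No: 41, since last digit 1.
Yes: 64, since last digit 4.

No, No, No, No, Yes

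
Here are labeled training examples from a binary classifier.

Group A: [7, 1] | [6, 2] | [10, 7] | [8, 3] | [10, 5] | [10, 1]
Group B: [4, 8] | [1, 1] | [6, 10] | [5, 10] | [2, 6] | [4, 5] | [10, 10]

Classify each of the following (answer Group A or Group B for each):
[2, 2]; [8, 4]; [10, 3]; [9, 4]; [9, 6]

Group B, Group A, Group A, Group A, Group A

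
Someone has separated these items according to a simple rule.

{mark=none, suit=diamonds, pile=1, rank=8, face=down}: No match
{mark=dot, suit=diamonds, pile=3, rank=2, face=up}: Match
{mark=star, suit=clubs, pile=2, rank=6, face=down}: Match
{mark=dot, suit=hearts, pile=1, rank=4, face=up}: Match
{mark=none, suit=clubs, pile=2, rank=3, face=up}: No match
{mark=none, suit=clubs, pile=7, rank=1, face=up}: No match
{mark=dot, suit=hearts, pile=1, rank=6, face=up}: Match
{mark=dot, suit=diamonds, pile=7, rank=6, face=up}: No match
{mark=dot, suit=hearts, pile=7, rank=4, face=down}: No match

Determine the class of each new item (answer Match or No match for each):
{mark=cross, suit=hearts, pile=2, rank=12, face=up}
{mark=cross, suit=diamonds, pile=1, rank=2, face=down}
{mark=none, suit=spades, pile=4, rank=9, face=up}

Every 'Match' example satisfies: mark is not none AND pile ≤ 3. None of the 'No match' examples do.
{mark=cross, suit=hearts, pile=2, rank=12, face=up}: Match (mark is cross, pile = 2).
{mark=cross, suit=diamonds, pile=1, rank=2, face=down}: Match (mark is cross, pile = 1).
{mark=none, suit=spades, pile=4, rank=9, face=up}: No match (mark is none, pile = 4).

Match, Match, No match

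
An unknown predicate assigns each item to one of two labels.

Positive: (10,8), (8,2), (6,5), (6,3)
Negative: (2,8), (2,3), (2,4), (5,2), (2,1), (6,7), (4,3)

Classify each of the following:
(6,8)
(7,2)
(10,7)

Negative, Positive, Positive

Every 'Positive' example satisfies: first > second AND sum ≥ 9. None of the 'Negative' examples do.
(6,8) — 6 < 8, 6+8 = 14, hence Negative. (7,2) — 7 > 2, 7+2 = 9, hence Positive. (10,7) — 10 > 7, 10+7 = 17, hence Positive.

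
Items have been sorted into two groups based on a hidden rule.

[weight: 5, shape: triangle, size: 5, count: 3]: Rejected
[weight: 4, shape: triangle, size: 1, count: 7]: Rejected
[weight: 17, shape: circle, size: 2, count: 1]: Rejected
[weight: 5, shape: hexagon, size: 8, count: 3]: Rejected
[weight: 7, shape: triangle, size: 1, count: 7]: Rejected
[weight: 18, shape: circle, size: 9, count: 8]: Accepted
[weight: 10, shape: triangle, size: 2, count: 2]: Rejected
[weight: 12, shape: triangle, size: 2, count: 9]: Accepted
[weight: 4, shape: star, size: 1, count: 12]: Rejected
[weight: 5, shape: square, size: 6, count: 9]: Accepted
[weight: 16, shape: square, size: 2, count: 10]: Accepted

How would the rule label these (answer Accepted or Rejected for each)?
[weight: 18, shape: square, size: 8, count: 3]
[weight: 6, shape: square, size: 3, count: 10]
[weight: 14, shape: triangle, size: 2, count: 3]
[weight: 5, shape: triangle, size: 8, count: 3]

Rejected, Accepted, Rejected, Rejected

The distinguishing property — count ≥ 7 AND size ≥ 2 — holds for all the 'Accepted' cases and none of the 'Rejected' cases.
Rejected: [weight: 18, shape: square, size: 8, count: 3], since count = 3, size = 8.
Accepted: [weight: 6, shape: square, size: 3, count: 10], since count = 10, size = 3.
Rejected: [weight: 14, shape: triangle, size: 2, count: 3], since count = 3, size = 2.
Rejected: [weight: 5, shape: triangle, size: 8, count: 3], since count = 3, size = 8.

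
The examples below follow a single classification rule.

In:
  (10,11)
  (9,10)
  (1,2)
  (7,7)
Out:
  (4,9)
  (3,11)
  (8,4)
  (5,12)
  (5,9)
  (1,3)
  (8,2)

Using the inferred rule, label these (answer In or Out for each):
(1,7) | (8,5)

Out, Out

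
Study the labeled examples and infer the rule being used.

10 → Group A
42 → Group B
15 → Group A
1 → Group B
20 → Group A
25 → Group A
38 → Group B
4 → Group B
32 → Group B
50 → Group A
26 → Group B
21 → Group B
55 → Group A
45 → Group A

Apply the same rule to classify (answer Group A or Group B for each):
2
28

One predicate separates the groups cleanly: multiple of 5.

Group B, Group B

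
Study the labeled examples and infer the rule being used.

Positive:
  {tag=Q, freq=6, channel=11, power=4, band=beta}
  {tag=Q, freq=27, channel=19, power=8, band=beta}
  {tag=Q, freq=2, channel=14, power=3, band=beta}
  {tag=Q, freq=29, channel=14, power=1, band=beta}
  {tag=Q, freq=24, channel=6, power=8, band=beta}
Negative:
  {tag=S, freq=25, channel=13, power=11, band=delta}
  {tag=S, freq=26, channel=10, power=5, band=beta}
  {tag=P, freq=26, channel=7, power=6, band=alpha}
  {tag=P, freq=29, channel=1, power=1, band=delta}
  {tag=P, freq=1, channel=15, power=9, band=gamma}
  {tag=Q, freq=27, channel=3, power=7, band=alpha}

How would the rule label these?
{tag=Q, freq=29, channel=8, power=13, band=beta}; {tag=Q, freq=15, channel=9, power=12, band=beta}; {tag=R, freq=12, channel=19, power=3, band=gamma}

The common property of the 'Positive' items is: band is beta AND tag is Q. No 'Negative' item has it.
{tag=Q, freq=29, channel=8, power=13, band=beta}: band is beta, tag is Q — meets the rule, so Positive. {tag=Q, freq=15, channel=9, power=12, band=beta}: band is beta, tag is Q — meets the rule, so Positive. {tag=R, freq=12, channel=19, power=3, band=gamma}: band is gamma, tag is R — doesn't qualify, so Negative.

Positive, Positive, Negative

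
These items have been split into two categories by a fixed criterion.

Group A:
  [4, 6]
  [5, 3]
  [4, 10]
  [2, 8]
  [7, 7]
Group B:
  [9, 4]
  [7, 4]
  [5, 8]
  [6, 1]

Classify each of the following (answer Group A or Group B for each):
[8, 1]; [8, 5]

Every 'Group A' example satisfies: sum is even. None of the 'Group B' examples do.
[8, 1]: 8+1 = 9, does not pass → Group B.
[8, 5]: 8+5 = 13, does not pass → Group B.

Group B, Group B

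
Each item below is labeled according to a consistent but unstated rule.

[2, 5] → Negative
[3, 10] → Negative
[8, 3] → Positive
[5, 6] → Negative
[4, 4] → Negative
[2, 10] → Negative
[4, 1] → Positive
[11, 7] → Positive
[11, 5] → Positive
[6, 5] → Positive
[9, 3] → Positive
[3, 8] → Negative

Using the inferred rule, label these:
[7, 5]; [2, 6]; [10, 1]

Positive, Negative, Positive

The simplest hypothesis consistent with all the labels is: first > second.
[7, 5] — 7 > 5, hence Positive. [2, 6] — 2 < 6, hence Negative. [10, 1] — 10 > 1, hence Positive.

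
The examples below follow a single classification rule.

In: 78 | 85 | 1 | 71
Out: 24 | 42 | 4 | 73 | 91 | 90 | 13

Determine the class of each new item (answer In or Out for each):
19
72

All 'In' examples share one property — ≡ 1 (mod 7) — and every 'Out' example lacks it.

Out, Out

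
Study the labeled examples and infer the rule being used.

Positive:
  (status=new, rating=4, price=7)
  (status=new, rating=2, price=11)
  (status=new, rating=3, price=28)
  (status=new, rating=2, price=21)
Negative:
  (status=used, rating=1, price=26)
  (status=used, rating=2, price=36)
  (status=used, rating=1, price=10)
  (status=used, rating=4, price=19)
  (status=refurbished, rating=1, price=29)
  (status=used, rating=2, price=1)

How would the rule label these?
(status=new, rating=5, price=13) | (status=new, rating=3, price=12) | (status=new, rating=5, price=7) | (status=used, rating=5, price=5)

Positive, Positive, Positive, Negative

The rule appears to be: status is new.
(status=new, rating=5, price=13) → status is new → Positive. (status=new, rating=3, price=12) → status is new → Positive. (status=new, rating=5, price=7) → status is new → Positive. (status=used, rating=5, price=5) → status is used → Negative.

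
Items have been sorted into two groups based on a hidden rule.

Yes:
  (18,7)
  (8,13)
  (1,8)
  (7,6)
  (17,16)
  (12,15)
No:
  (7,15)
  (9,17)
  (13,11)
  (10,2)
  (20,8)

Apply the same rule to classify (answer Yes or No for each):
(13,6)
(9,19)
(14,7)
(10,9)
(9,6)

The simplest hypothesis consistent with all the labels is: sum is odd.

Yes, No, Yes, Yes, Yes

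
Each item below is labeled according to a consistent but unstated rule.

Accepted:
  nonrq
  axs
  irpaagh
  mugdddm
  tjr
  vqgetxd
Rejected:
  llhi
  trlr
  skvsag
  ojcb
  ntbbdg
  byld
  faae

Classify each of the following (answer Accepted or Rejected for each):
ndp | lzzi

The classifier is using: odd length.
ndp: length 3, meets the rule → Accepted. lzzi: length 4, does not fit → Rejected.

Accepted, Rejected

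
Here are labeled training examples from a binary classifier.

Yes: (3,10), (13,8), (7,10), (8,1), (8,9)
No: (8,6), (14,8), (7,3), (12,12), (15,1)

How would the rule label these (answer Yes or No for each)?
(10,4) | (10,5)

Looking at the examples, the only property every 'Yes' case has and every 'No' case lacks is: sum is odd.

No, Yes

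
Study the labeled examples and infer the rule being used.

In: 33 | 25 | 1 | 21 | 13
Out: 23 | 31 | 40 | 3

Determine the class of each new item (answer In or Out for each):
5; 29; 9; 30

In, In, In, Out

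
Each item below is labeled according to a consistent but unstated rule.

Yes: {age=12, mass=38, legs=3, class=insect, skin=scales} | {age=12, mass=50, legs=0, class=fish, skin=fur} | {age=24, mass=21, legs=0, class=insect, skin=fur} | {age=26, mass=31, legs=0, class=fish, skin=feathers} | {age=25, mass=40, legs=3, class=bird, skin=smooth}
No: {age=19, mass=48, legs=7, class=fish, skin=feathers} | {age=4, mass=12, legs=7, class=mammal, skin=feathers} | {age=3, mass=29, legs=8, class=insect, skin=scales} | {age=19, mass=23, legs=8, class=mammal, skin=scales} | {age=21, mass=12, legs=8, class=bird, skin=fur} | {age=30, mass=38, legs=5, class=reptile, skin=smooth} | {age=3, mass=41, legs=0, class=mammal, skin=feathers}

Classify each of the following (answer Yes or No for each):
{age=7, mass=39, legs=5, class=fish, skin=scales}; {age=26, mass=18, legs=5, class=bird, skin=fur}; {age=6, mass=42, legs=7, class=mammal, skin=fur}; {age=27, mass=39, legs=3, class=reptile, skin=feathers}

Every 'Yes' example satisfies: age ≥ 4 AND legs ≤ 3. None of the 'No' examples do.
{age=7, mass=39, legs=5, class=fish, skin=scales} — age = 7, legs = 5, hence No.
{age=26, mass=18, legs=5, class=bird, skin=fur} — age = 26, legs = 5, hence No.
{age=6, mass=42, legs=7, class=mammal, skin=fur} — age = 6, legs = 7, hence No.
{age=27, mass=39, legs=3, class=reptile, skin=feathers} — age = 27, legs = 3, hence Yes.

No, No, No, Yes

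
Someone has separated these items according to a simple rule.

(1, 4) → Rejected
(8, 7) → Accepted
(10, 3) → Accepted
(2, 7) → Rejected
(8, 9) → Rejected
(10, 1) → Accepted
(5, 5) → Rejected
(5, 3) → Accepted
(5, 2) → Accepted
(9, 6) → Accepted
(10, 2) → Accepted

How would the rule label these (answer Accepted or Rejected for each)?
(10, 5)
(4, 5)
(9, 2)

The simplest hypothesis consistent with all the labels is: first > second.

Accepted, Rejected, Accepted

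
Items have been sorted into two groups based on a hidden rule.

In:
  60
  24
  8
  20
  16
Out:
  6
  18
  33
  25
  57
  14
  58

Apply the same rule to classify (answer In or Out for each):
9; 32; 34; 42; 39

Looking at the examples, the only property every 'In' case has and every 'Out' case lacks is: multiple of 4.
Out: 9, since 9 = 4·2 + 1.
In: 32, since 32 = 4·8.
Out: 34, since 34 = 4·8 + 2.
Out: 42, since 42 = 4·10 + 2.
Out: 39, since 39 = 4·9 + 3.

Out, In, Out, Out, Out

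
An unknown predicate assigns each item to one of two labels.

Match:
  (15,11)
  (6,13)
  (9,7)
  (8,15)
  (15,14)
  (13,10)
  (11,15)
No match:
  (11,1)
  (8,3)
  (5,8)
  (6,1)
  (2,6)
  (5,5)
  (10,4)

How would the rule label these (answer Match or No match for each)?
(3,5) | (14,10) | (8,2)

The common property of the 'Match' items is: sum ≥ 16. No 'No match' item has it.

No match, Match, No match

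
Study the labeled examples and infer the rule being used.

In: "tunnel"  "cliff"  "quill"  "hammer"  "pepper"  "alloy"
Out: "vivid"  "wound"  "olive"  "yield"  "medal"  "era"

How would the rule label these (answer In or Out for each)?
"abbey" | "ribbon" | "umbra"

'In' ⟺ has a double letter.
"abbey": In ('bb' doubled).
"ribbon": In ('bb' doubled).
"umbra": Out (no doubled letter).

In, In, Out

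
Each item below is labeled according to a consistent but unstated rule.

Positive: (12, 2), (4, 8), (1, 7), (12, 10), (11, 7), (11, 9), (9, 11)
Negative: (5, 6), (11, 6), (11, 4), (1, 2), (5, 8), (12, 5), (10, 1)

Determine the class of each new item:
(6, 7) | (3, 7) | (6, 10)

Negative, Positive, Positive

Comparing the two groups points to one rule — sum is even.
(6, 7) — 6+7 = 13, hence Negative. (3, 7) — 3+7 = 10, hence Positive. (6, 10) — 6+10 = 16, hence Positive.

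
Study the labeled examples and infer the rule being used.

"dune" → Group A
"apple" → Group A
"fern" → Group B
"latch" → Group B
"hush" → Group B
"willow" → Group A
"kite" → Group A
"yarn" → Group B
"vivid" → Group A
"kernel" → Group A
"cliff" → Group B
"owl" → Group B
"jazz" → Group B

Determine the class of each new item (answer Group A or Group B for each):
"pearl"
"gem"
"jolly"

Group A, Group B, Group B

Rule: has ≥ 2 vowels. This holds for each 'Group A' example and fails for each 'Group B' one.
"pearl": Group A (2 vowels). "gem": Group B (1 vowel). "jolly": Group B (1 vowel).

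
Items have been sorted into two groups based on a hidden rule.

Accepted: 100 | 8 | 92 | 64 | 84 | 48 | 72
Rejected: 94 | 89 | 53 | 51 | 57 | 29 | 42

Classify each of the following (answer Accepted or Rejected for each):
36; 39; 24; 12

Accepted, Rejected, Accepted, Accepted

The rule appears to be: multiple of 4.
36 — 36 = 4·9, hence Accepted. 39 — 39 = 4·9 + 3, hence Rejected. 24 — 24 = 4·6, hence Accepted. 12 — 12 = 4·3, hence Accepted.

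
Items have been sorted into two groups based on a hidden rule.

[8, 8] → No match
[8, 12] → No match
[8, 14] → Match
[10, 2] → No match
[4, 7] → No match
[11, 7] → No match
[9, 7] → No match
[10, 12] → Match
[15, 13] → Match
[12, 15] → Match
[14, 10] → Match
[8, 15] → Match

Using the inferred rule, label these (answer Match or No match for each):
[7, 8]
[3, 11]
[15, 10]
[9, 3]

No match, No match, Match, No match

The rule appears to be: sum ≥ 22.
No match: [7, 8], since 7+8 = 15.
No match: [3, 11], since 3+11 = 14.
Match: [15, 10], since 15+10 = 25.
No match: [9, 3], since 9+3 = 12.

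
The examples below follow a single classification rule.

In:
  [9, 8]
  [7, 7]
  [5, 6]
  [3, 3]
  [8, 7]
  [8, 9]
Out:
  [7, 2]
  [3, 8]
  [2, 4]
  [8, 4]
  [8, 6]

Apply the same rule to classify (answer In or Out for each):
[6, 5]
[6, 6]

In, In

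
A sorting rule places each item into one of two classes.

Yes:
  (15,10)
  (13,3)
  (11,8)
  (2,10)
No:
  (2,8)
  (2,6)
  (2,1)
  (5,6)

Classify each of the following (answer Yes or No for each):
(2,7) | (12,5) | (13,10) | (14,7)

The classifier is using: sum ≥ 12.
(2,7): No (2+7 = 9). (12,5): Yes (12+5 = 17). (13,10): Yes (13+10 = 23). (14,7): Yes (14+7 = 21).

No, Yes, Yes, Yes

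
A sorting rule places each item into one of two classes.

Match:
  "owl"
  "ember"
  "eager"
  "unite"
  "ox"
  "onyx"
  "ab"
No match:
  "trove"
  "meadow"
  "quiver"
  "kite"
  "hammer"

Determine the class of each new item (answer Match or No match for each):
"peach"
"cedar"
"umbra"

No match, No match, Match

The pattern is that an item is 'Match' exactly when: starts with a vowel.
"peach": starts with 'p', lacks this property → No match.
"cedar": starts with 'c', lacks this property → No match.
"umbra": starts with 'u', meets the rule → Match.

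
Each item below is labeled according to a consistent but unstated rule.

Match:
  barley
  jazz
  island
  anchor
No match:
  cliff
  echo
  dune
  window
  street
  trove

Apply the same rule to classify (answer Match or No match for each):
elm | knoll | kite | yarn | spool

The common property of the 'Match' items is: contains 'a'. No 'No match' item has it.
elm → no 'a' → No match. knoll → no 'a' → No match. kite → no 'a' → No match. yarn → has 'a' → Match. spool → no 'a' → No match.

No match, No match, No match, Match, No match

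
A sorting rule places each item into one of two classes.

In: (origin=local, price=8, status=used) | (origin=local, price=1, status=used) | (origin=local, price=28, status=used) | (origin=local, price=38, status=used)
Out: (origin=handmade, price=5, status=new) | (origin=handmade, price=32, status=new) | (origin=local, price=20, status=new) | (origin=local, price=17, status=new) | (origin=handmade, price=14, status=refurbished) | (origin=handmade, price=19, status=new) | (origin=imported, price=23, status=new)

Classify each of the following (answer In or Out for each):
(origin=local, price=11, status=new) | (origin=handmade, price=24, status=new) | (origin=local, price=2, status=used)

Out, Out, In

Every 'In' example satisfies: status is used. None of the 'Out' examples do.
(origin=local, price=11, status=new) — status is new, hence Out.
(origin=handmade, price=24, status=new) — status is new, hence Out.
(origin=local, price=2, status=used) — status is used, hence In.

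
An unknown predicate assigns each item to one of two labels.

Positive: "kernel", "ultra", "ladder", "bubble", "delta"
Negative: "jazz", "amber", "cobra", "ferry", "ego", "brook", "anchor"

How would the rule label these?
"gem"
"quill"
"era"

Negative, Positive, Negative

Comparing the two groups points to one rule — contains 'l'.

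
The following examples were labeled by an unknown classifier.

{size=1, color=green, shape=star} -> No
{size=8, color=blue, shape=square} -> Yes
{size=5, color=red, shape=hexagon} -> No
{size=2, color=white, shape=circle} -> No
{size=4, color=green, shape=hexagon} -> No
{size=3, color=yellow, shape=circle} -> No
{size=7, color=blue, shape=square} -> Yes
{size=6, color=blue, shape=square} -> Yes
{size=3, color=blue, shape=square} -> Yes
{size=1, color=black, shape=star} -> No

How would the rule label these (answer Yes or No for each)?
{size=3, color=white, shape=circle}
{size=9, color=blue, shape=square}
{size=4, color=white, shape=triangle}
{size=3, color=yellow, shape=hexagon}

'Yes' ⟺ color is blue.
{size=3, color=white, shape=circle} → color is white → No.
{size=9, color=blue, shape=square} → color is blue → Yes.
{size=4, color=white, shape=triangle} → color is white → No.
{size=3, color=yellow, shape=hexagon} → color is yellow → No.

No, Yes, No, No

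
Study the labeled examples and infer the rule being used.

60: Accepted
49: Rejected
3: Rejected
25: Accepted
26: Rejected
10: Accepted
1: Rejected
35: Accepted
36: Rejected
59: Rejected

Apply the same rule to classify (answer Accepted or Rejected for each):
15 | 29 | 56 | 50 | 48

Accepted, Rejected, Rejected, Accepted, Rejected

The distinguishing property — multiple of 5 — holds for all the 'Accepted' cases and none of the 'Rejected' cases.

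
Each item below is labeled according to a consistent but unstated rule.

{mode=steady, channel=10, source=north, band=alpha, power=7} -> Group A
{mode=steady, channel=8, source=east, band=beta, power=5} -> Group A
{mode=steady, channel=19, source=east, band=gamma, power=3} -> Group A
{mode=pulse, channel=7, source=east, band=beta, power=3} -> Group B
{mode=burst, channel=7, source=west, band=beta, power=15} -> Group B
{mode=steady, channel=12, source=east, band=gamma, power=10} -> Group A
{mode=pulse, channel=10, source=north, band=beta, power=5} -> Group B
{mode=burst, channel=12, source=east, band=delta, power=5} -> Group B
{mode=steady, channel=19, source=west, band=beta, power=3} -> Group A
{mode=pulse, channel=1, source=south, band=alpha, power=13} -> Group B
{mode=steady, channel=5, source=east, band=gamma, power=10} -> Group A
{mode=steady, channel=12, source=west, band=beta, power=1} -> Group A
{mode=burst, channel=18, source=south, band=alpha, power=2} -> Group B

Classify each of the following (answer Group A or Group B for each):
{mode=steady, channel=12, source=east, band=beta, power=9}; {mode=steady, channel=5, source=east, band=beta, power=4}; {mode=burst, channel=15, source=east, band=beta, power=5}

Group A, Group A, Group B

The common property of the 'Group A' items is: mode is steady. No 'Group B' item has it.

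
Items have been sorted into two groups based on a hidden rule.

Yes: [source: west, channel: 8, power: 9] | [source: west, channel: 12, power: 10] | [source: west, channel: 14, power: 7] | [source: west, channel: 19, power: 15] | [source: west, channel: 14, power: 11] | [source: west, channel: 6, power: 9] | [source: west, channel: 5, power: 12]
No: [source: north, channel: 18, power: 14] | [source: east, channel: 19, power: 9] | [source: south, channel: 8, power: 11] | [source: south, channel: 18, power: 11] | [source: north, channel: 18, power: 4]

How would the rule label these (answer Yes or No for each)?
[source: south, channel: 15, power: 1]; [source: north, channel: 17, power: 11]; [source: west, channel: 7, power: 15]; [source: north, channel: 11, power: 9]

No, No, Yes, No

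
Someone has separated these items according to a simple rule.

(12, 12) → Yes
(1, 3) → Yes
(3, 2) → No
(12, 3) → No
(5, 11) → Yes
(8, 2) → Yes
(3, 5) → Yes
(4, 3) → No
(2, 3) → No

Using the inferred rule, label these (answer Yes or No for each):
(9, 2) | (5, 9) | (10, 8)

The pattern is that an item is 'Yes' exactly when: sum is even.
(9, 2): 9+2 = 11 — doesn't qualify, so No. (5, 9): 5+9 = 14 — meets the rule, so Yes. (10, 8): 10+8 = 18 — meets the rule, so Yes.

No, Yes, Yes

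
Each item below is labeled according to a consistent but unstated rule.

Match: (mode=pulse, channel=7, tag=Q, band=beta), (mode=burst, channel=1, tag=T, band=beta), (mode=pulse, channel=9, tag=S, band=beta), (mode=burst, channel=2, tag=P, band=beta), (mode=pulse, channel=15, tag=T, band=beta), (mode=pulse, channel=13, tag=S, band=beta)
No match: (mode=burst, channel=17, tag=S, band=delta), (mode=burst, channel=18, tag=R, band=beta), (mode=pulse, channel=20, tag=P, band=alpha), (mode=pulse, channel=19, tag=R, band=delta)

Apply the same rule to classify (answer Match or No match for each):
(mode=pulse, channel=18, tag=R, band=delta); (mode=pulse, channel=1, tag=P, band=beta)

One predicate separates the groups cleanly: channel ≤ 15.
(mode=pulse, channel=18, tag=R, band=delta): No match (channel = 18). (mode=pulse, channel=1, tag=P, band=beta): Match (channel = 1).

No match, Match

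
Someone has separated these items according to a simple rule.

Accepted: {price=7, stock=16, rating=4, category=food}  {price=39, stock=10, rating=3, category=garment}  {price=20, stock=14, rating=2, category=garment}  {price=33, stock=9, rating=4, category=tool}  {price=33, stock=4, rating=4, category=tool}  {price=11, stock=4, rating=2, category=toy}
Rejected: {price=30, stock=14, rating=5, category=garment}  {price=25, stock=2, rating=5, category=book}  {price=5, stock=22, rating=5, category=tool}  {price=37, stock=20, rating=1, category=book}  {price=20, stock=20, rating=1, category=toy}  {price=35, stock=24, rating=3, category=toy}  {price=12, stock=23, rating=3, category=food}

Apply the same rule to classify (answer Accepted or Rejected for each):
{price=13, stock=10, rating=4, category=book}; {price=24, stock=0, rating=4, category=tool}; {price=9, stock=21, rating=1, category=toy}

Every 'Accepted' example satisfies: rating ≤ 4 AND stock ≤ 16. None of the 'Rejected' examples do.
Accepted: {price=13, stock=10, rating=4, category=book}, since rating = 4, stock = 10.
Accepted: {price=24, stock=0, rating=4, category=tool}, since rating = 4, stock = 0.
Rejected: {price=9, stock=21, rating=1, category=toy}, since rating = 1, stock = 21.

Accepted, Accepted, Rejected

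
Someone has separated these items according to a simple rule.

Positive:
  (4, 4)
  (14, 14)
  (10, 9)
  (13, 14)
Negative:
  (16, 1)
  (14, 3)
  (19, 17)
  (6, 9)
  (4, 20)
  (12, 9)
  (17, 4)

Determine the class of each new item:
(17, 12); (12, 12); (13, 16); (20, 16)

Negative, Positive, Negative, Negative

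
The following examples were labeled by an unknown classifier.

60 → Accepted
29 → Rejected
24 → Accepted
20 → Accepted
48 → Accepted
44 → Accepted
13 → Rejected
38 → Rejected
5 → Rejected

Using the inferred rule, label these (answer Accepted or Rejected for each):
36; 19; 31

Accepted, Rejected, Rejected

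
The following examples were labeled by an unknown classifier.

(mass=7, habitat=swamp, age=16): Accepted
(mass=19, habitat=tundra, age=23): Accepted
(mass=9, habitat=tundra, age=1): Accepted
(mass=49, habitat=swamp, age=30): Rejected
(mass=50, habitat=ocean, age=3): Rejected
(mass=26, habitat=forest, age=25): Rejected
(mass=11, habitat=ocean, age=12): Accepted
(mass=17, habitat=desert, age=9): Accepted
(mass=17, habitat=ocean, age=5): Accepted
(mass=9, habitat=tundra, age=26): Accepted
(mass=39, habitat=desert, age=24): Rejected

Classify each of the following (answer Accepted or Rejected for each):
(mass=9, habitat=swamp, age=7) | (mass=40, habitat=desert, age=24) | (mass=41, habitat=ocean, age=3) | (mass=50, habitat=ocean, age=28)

A rule that fits every label: mass ≤ 19 — true of each 'Accepted' example, false of each 'Rejected' one.
Accepted: (mass=9, habitat=swamp, age=7), since mass = 9. Rejected: (mass=40, habitat=desert, age=24), since mass = 40. Rejected: (mass=41, habitat=ocean, age=3), since mass = 41. Rejected: (mass=50, habitat=ocean, age=28), since mass = 50.

Accepted, Rejected, Rejected, Rejected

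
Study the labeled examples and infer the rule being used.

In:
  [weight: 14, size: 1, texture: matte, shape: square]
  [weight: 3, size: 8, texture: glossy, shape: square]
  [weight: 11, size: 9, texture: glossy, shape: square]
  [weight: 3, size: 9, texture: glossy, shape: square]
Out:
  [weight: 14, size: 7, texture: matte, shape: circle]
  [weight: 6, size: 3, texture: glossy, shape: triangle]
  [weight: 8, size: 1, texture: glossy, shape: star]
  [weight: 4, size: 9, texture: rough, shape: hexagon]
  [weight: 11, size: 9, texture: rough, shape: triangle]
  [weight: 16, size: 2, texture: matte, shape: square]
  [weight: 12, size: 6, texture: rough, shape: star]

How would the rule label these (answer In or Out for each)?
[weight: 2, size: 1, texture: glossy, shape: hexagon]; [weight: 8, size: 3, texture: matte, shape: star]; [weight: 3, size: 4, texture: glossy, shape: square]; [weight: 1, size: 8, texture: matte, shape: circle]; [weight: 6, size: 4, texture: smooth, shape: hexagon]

The distinguishing property — shape is square AND weight ≤ 14 — holds for all the 'In' cases and none of the 'Out' cases.

Out, Out, In, Out, Out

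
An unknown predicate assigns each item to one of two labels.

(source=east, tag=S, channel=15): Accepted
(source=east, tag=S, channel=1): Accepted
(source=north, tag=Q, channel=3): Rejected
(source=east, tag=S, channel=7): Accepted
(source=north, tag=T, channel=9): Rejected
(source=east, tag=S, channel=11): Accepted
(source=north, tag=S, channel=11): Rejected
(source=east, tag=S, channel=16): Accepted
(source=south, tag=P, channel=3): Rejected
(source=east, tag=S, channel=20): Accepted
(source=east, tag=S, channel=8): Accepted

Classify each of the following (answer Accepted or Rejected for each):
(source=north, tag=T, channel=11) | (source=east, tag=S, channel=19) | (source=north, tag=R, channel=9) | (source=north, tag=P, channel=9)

Every 'Accepted' example satisfies: source is east. None of the 'Rejected' examples do.

Rejected, Accepted, Rejected, Rejected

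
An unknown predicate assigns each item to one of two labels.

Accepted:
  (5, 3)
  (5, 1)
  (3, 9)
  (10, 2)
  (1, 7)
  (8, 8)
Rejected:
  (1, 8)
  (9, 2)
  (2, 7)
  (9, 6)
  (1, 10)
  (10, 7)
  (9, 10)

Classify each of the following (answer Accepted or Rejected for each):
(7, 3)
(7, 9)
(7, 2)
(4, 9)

Accepted, Accepted, Rejected, Rejected

The pattern is that an item is 'Accepted' exactly when: sum is even.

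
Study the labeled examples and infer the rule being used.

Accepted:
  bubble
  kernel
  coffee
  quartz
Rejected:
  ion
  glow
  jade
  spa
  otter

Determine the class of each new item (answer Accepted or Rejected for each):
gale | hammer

Rule: length 6. This holds for each 'Accepted' example and fails for each 'Rejected' one.
Rejected: gale, since length 4. Accepted: hammer, since length 6.

Rejected, Accepted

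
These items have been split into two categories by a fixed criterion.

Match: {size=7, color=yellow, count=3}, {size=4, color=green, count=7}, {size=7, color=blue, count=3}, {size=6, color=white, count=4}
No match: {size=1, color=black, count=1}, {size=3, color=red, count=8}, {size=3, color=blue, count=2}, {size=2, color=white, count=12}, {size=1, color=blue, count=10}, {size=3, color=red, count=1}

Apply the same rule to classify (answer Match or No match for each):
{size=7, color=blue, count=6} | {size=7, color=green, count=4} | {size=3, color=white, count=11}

One predicate separates the groups cleanly: size ≥ 4.

Match, Match, No match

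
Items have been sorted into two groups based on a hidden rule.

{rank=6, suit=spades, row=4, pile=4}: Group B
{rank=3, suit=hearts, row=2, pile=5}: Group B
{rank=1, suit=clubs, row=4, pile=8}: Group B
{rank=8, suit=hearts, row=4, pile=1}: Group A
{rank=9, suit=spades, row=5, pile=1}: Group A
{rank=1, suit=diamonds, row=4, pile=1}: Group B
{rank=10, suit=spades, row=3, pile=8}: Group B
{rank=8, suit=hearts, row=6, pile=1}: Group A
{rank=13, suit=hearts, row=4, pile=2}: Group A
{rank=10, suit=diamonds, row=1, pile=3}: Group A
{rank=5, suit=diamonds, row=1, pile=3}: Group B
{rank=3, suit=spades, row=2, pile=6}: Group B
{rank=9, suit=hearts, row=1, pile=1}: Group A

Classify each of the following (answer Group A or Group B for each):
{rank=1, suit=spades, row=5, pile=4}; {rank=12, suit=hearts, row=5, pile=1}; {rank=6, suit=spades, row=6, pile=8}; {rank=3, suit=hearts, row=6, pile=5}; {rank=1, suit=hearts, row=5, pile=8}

'Group A' ⟺ rank ≥ 6 AND pile ≤ 3.
{rank=1, suit=spades, row=5, pile=4} → rank = 1, pile = 4 → Group B. {rank=12, suit=hearts, row=5, pile=1} → rank = 12, pile = 1 → Group A. {rank=6, suit=spades, row=6, pile=8} → rank = 6, pile = 8 → Group B. {rank=3, suit=hearts, row=6, pile=5} → rank = 3, pile = 5 → Group B. {rank=1, suit=hearts, row=5, pile=8} → rank = 1, pile = 8 → Group B.

Group B, Group A, Group B, Group B, Group B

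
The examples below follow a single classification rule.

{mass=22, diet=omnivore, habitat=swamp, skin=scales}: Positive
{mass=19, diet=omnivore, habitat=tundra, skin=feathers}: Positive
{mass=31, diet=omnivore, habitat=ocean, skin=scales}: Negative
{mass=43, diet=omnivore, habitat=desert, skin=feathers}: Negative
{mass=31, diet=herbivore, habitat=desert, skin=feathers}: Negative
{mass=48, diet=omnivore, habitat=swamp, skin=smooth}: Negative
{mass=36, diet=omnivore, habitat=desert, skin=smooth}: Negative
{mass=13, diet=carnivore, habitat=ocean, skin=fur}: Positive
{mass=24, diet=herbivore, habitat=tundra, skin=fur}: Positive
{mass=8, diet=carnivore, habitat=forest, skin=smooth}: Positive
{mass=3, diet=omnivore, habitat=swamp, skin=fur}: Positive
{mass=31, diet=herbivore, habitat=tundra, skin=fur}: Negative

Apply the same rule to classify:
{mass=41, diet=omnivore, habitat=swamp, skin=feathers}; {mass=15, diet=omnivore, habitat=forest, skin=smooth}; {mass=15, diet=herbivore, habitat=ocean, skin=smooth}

Negative, Positive, Positive

The rule appears to be: mass ≤ 24.
{mass=41, diet=omnivore, habitat=swamp, skin=feathers}: mass = 41, does not satisfy this → Negative.
{mass=15, diet=omnivore, habitat=forest, skin=smooth}: mass = 15, checks out → Positive.
{mass=15, diet=herbivore, habitat=ocean, skin=smooth}: mass = 15, checks out → Positive.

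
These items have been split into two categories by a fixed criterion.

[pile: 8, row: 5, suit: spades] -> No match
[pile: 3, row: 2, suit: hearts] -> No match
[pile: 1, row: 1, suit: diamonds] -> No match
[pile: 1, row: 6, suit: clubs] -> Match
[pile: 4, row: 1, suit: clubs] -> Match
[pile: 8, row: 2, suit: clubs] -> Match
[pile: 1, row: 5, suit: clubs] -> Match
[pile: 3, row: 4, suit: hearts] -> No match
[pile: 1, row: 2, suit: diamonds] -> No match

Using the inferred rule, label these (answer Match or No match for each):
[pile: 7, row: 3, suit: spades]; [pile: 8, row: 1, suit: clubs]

Rule: suit is clubs. This holds for each 'Match' example and fails for each 'No match' one.
[pile: 7, row: 3, suit: spades]: suit is spades, doesn't qualify → No match. [pile: 8, row: 1, suit: clubs]: suit is clubs, meets the rule → Match.

No match, Match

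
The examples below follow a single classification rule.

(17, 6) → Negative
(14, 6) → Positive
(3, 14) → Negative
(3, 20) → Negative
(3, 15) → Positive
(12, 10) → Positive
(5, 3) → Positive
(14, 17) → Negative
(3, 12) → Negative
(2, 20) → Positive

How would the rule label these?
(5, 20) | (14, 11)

Negative, Negative

The pattern is that an item is 'Positive' exactly when: sum is even.
(5, 20): 5+20 = 25 — fails this test, so Negative. (14, 11): 14+11 = 25 — fails this test, so Negative.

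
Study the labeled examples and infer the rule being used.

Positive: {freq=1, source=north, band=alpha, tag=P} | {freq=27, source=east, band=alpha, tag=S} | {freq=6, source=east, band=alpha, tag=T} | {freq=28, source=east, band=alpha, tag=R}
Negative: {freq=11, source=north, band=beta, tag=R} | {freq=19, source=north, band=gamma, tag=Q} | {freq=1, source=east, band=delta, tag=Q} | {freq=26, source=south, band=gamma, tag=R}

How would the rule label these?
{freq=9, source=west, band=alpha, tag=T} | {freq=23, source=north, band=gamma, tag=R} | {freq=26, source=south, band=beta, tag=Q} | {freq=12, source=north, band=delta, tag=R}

'Positive' ⟺ band is alpha.

Positive, Negative, Negative, Negative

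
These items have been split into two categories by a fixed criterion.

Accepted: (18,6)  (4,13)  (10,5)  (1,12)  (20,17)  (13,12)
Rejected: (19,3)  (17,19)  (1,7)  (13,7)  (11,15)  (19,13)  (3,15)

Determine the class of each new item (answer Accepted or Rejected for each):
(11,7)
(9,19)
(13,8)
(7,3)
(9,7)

Rejected, Rejected, Accepted, Rejected, Rejected

One predicate separates the groups cleanly: product is even.
Rejected: (11,7), since 11·7 = 77.
Rejected: (9,19), since 9·19 = 171.
Accepted: (13,8), since 13·8 = 104.
Rejected: (7,3), since 7·3 = 21.
Rejected: (9,7), since 9·7 = 63.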